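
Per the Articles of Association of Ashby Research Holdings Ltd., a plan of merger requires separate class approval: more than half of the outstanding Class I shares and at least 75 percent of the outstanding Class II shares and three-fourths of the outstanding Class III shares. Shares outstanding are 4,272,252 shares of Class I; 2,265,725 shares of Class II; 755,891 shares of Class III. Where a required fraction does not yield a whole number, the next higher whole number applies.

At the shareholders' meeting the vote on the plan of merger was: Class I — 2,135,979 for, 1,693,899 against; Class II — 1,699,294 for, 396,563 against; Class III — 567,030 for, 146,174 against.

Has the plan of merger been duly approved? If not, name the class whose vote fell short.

Class I: a majority of 4272252 is 2136127; 2,136,127 required, 2,135,979 in favor — not approved.
Class II: 3/4 of 2265725 = 1699293.75, rounded up to 1699294; 1,699,294 required, 1,699,294 in favor — approved.
Class III: 3/4 of 755891 = 566918.25, rounded up to 566919; 566,919 required, 567,030 in favor — approved.

Not approved — the Class I shares did not give the required vote.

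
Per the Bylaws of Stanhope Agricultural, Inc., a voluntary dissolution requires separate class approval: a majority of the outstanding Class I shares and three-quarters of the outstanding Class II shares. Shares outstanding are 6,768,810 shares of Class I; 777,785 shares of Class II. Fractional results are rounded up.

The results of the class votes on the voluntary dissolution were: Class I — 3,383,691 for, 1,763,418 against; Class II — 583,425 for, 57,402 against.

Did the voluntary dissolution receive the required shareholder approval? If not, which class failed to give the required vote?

Class I: a majority of 6768810 is 3384406; 3,384,406 required, 3,383,691 in favor — not approved.
Class II: 3/4 of 777785 = 583338.75, rounded up to 583339; 583,339 required, 583,425 in favor — approved.

Not approved — the Class I shares did not give the required vote.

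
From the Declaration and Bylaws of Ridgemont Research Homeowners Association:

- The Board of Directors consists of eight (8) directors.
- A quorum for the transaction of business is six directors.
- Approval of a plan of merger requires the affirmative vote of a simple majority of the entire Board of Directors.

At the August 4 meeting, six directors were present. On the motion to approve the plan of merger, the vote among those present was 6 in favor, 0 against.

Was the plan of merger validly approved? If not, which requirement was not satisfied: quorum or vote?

Valid — all requirements satisfied.

Quorum: 6 present; quorum is 6. Satisfied.
Vote: the plan of merger requires a majority of the entire Board of Directors (8). A majority of 8 is 5, so 5 affirmative votes are needed; 6 voted in favor. Satisfied.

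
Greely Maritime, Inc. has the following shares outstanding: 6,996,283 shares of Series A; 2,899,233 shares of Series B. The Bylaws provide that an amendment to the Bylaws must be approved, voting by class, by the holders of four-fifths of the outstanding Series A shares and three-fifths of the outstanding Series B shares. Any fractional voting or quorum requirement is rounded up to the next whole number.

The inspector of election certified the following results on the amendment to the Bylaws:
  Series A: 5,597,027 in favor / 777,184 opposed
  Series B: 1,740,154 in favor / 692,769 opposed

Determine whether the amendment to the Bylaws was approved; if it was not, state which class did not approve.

Series A: 4/5 of 6996283 = 5597026.40, rounded up to 5597027; 5,597,027 required, 5,597,027 in favor — approved.
Series B: 3/5 of 2899233 = 1739539.80, rounded up to 1739540; 1,739,540 required, 1,740,154 in favor — approved.

Approved — every class gave the required vote.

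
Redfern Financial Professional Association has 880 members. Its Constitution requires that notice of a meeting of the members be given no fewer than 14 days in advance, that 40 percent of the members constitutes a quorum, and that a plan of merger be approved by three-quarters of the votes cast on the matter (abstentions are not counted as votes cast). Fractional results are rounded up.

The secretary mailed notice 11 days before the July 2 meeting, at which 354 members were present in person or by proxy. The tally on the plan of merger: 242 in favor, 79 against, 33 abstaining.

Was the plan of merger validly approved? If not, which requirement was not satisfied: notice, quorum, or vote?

Invalid — notice requirement not satisfied.

Notice: 11 days given; 14 required. Not satisfied.
Quorum: 40% of 880 = 352; 354 present. Satisfied.
Vote: requires three-fourths of the votes cast (354 − 33 abstaining = 321); 3/4 of 321 = 240.75, rounded up to 241, so 241 needed; 242 in favor. Satisfied.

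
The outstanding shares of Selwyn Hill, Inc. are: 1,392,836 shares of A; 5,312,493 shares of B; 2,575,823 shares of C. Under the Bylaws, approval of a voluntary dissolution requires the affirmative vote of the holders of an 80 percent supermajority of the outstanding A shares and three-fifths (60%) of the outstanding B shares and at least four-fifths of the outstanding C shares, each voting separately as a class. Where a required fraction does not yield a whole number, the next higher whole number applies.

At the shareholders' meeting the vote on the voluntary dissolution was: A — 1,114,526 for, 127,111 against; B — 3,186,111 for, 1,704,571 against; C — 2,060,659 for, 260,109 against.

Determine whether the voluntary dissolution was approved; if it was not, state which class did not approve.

A: 4/5 of 1392836 = 1114268.80, rounded up to 1114269; 1,114,269 required, 1,114,526 in favor — approved.
B: 3/5 of 5312493 = 3187495.80, rounded up to 3187496; 3,187,496 required, 3,186,111 in favor — not approved.
C: 4/5 of 2575823 = 2060658.40, rounded up to 2060659; 2,060,659 required, 2,060,659 in favor — approved.

Not approved — the B shares did not give the required vote.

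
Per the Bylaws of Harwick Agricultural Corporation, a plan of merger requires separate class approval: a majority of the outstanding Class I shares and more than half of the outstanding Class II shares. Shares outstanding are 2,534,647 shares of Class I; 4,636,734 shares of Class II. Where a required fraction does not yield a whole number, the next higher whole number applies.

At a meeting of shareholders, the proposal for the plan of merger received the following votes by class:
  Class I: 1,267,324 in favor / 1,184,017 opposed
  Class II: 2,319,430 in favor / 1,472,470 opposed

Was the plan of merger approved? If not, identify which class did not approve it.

Approved — every class gave the required vote.

Class I: a majority of 2534647 is 1267324; 1,267,324 required, 1,267,324 in favor — approved.
Class II: a majority of 4636734 is 2318368; 2,318,368 required, 2,319,430 in favor — approved.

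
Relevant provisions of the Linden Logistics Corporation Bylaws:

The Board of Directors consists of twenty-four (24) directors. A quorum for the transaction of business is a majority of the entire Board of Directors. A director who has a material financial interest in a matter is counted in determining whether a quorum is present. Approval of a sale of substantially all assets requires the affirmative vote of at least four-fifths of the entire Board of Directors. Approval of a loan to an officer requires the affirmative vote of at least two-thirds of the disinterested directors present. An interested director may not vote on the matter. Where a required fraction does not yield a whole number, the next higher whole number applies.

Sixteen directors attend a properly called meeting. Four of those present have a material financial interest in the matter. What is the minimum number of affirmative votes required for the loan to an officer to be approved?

8

The loan to an officer requires two-thirds of the disinterested directors present (16 − 4 = 12).
2/3 of 12 = 8.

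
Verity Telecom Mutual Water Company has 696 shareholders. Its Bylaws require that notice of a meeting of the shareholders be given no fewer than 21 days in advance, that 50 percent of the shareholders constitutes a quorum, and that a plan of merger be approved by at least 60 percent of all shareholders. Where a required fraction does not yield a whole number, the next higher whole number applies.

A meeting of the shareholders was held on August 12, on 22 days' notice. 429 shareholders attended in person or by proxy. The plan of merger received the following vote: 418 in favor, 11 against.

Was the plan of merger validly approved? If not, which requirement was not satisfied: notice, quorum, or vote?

Valid — all requirements satisfied.

Notice: 22 days given; 21 required. Satisfied.
Quorum: 50% of 696 = 348; 429 present. Satisfied.
Vote: requires three-fifths of all shareholders (696); 3/5 of 696 = 417.60, rounded up to 418, so 418 needed; 418 in favor. Satisfied.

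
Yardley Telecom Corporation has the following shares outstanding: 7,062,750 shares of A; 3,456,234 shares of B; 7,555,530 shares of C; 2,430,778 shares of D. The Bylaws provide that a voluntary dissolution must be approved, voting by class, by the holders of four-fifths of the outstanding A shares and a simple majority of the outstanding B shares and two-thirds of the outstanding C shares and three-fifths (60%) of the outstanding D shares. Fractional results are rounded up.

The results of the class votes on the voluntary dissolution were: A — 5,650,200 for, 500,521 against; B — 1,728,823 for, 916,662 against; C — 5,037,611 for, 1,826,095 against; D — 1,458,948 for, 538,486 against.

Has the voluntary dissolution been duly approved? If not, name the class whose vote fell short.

Approved — every class gave the required vote.

A: 4/5 of 7062750 = 5650200; 5,650,200 required, 5,650,200 in favor — approved.
B: a majority of 3456234 is 1728118; 1,728,118 required, 1,728,823 in favor — approved.
C: 2/3 of 7555530 = 5037020; 5,037,020 required, 5,037,611 in favor — approved.
D: 3/5 of 2430778 = 1458466.80, rounded up to 1458467; 1,458,467 required, 1,458,948 in favor — approved.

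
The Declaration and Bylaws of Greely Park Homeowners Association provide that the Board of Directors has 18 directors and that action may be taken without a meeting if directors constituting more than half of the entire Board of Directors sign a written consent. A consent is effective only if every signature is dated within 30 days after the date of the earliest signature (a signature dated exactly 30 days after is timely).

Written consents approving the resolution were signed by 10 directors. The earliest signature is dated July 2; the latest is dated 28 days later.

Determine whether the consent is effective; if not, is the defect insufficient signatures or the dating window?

Effective — both the signature and dating-window requirements are satisfied.

Signatures required: more than half of 18 — a majority of 18 is 10, so 10 needed; 10 signed. Sufficient.
Dating window: the latest signature is 28 days after the earliest; the limit is 30 days. Within the window.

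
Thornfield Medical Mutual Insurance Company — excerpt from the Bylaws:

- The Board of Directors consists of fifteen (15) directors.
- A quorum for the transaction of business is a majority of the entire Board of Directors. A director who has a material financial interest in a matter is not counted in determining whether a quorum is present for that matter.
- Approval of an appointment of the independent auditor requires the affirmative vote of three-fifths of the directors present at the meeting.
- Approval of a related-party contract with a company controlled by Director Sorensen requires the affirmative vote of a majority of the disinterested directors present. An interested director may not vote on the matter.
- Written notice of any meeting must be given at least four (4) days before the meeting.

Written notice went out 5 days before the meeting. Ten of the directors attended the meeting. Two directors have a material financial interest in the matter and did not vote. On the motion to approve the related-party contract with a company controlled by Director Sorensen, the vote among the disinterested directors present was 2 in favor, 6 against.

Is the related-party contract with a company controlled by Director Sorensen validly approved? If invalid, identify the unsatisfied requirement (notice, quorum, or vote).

Invalid — vote requirement not satisfied.

Notice: 5 days given; 4 required (5 ≥ 4). Satisfied.
Quorum: 10 present, but the 2 interested directors do not count, leaving 8. Quorum is 8. Satisfied.
Vote: the related-party contract with a company controlled by Director Sorensen requires a majority of the disinterested directors present (10 − 2 = 8). A majority of 8 is 5, so 5 affirmative votes are needed; 2 voted in favor. Not satisfied.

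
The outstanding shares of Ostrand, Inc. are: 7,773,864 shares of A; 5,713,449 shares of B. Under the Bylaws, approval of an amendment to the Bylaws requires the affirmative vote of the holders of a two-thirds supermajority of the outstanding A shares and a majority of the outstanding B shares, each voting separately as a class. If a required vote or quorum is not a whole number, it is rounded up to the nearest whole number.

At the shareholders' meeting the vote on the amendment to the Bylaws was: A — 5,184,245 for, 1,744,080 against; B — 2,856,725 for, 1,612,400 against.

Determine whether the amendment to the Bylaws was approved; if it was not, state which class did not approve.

A: 2/3 of 7773864 = 5182576; 5,182,576 required, 5,184,245 in favor — approved.
B: a majority of 5713449 is 2856725; 2,856,725 required, 2,856,725 in favor — approved.

Approved — every class gave the required vote.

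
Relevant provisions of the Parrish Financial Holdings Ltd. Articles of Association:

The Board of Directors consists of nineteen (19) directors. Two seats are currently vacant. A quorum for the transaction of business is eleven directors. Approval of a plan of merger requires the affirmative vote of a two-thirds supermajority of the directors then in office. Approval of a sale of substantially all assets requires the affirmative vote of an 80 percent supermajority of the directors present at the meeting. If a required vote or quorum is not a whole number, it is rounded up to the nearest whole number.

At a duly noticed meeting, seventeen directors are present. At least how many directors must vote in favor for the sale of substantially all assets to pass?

14

The sale of substantially all assets requires four-fifths of the directors present (17).
4/5 of 17 = 13.60, rounded up to 14.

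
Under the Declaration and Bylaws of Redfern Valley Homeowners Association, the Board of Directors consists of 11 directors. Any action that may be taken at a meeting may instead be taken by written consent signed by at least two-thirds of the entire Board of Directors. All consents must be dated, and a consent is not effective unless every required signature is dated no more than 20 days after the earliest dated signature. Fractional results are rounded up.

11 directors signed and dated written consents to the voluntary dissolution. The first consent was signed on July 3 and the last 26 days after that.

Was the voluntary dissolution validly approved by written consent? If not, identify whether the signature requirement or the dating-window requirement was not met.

Not effective — dating-window requirement not satisfied.

Signatures required: at least two-thirds of 11 — 2/3 of 11 = 7.33, rounded up to 8, so 8 needed; 11 signed. Sufficient.
Dating window: the latest signature is 26 days after the earliest; the limit is 20 days. Outside the window.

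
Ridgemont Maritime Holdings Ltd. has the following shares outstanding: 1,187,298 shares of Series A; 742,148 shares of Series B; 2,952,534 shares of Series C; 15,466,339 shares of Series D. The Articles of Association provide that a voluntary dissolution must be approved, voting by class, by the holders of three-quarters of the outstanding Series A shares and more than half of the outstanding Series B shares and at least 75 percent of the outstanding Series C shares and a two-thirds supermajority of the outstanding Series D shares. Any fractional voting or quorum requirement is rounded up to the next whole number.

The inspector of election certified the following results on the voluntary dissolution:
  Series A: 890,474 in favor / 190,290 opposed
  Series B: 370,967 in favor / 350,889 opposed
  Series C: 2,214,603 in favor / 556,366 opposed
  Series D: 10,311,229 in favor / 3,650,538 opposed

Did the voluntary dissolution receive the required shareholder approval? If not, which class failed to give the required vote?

Series A: 3/4 of 1187298 = 890473.50, rounded up to 890474; 890,474 required, 890,474 in favor — approved.
Series B: a majority of 742148 is 371075; 371,075 required, 370,967 in favor — not approved.
Series C: 3/4 of 2952534 = 2214400.50, rounded up to 2214401; 2,214,401 required, 2,214,603 in favor — approved.
Series D: 2/3 of 15466339 = 10310892.67, rounded up to 10310893; 10,310,893 required, 10,311,229 in favor — approved.

Not approved — the Series B shares did not give the required vote.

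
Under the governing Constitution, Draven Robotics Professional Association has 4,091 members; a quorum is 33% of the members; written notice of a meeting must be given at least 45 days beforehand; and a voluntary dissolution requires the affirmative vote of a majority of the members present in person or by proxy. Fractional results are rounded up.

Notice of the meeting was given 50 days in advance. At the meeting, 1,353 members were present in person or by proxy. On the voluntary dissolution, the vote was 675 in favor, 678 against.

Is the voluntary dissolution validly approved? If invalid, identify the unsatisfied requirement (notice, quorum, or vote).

Invalid — vote requirement not satisfied.

Notice: 50 days given; 45 required. Satisfied.
Quorum: 33% of 4,091 = 1,350.03, rounded up to 1,351; 1,353 present. Satisfied.
Vote: requires a majority of those present (1,353); a majority of 1353 is 677, so 677 needed; 675 in favor. Not satisfied.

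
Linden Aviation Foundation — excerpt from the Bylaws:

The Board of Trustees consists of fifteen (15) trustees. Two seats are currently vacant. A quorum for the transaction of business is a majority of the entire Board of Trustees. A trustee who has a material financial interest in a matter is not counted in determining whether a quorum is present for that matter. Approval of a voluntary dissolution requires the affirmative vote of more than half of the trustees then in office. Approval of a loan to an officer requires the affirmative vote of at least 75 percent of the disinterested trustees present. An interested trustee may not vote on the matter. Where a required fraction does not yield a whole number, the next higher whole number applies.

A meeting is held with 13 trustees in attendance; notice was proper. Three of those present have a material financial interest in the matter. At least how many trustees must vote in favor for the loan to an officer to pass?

8

The loan to an officer requires three-fourths of the disinterested trustees present (13 − 3 = 10).
3/4 of 10 = 7.50, rounded up to 8.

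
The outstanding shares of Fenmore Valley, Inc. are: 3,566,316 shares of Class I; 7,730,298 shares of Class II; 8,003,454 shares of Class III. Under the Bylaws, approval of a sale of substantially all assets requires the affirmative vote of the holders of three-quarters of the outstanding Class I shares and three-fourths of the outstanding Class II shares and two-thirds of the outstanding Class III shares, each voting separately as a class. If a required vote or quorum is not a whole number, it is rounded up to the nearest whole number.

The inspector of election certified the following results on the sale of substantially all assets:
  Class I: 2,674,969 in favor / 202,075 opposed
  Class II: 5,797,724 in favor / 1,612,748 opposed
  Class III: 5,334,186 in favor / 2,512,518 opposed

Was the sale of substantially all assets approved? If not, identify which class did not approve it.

Class I: 3/4 of 3566316 = 2674737; 2,674,737 required, 2,674,969 in favor — approved.
Class II: 3/4 of 7730298 = 5797723.50, rounded up to 5797724; 5,797,724 required, 5,797,724 in favor — approved.
Class III: 2/3 of 8003454 = 5335636; 5,335,636 required, 5,334,186 in favor — not approved.

Not approved — the Class III shares did not give the required vote.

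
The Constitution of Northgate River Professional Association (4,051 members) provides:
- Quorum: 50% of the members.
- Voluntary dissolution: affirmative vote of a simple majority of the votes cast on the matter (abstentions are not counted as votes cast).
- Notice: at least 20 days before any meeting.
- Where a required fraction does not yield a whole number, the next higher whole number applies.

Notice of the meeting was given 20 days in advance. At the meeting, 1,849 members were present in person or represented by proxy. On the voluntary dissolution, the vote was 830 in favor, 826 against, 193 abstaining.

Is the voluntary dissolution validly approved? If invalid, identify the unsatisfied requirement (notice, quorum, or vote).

Invalid — quorum requirement not satisfied.

Notice: 20 days given; 20 required. Satisfied.
Quorum: 50% of 4,051 = 2,025.50, rounded up to 2,026; 1,849 present. Not satisfied.
Vote: requires a majority of the votes cast (1,849 − 193 abstaining = 1,656); a majority of 1656 is 829, so 829 needed; 830 in favor. Satisfied.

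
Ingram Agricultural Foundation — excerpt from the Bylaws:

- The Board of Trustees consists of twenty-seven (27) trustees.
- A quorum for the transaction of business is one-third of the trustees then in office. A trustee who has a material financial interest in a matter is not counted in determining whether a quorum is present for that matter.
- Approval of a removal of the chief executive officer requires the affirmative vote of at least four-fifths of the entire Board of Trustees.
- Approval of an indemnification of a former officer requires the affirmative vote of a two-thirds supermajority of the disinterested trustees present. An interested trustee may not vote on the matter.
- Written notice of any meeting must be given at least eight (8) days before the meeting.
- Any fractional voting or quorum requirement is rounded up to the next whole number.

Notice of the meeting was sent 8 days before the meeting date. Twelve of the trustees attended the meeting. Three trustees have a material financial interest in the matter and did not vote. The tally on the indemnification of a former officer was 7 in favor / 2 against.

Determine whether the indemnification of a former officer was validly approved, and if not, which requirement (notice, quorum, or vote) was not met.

Valid — all requirements satisfied.

Notice: 8 days given; 8 required (8 ≥ 8). Satisfied.
Quorum: 12 present, but the 3 interested trustees do not count, leaving 9. Quorum is 9. Satisfied.
Vote: the indemnification of a former officer requires two-thirds of the disinterested trustees present (12 − 3 = 9). 2/3 of 9 = 6, so 6 affirmative votes are needed; 7 voted in favor. Satisfied.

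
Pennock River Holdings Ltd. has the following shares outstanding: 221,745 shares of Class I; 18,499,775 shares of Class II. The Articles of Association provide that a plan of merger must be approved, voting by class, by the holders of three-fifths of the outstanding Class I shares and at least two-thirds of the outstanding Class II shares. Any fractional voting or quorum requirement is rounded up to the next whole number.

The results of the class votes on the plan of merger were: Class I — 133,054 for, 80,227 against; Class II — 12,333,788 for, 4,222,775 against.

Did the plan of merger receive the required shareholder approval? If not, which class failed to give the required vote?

Approved — every class gave the required vote.

Class I: 3/5 of 221745 = 133047; 133,047 required, 133,054 in favor — approved.
Class II: 2/3 of 18499775 = 12333183.33, rounded up to 12333184; 12,333,184 required, 12,333,788 in favor — approved.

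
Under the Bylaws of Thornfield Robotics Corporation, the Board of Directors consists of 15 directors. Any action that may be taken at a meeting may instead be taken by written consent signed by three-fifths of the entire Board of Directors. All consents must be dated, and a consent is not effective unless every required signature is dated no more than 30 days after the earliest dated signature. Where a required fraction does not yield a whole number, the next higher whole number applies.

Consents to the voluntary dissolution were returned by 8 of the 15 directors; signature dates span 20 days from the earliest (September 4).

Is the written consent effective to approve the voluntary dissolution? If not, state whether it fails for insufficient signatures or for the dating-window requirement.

Not effective — insufficient signatures.

Signatures required: three-fifths of 15 — 3/5 of 15 = 9, so 9 needed; 8 signed. Insufficient.
Dating window: the latest signature is 20 days after the earliest; the limit is 30 days. Within the window.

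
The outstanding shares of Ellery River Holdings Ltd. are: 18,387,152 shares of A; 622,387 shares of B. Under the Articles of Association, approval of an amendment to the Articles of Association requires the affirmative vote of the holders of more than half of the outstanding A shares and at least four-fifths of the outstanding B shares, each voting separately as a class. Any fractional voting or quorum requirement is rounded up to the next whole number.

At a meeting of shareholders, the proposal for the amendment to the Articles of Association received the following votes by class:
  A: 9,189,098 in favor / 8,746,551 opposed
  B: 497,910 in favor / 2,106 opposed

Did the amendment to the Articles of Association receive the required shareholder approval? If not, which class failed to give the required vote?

Not approved — the A shares did not give the required vote.

A: a majority of 18387152 is 9193577; 9,193,577 required, 9,189,098 in favor — not approved.
B: 4/5 of 622387 = 497909.60, rounded up to 497910; 497,910 required, 497,910 in favor — approved.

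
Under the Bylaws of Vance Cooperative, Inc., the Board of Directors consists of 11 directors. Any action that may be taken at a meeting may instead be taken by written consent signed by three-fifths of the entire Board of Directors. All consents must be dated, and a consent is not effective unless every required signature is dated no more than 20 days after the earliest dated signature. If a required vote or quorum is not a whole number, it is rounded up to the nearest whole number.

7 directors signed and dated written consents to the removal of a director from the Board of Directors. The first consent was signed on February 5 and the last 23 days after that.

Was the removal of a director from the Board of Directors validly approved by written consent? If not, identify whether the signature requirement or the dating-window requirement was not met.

Signatures required: three-fifths of 11 — 3/5 of 11 = 6.60, rounded up to 7, so 7 needed; 7 signed. Sufficient.
Dating window: the latest signature is 23 days after the earliest; the limit is 20 days. Outside the window.

Not effective — dating-window requirement not satisfied.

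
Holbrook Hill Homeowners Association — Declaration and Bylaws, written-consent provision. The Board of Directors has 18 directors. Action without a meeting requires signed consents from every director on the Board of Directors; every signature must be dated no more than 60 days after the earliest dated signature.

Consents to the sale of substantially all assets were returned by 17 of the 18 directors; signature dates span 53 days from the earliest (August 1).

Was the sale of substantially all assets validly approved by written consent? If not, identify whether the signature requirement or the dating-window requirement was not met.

Signatures required: every one of 18 — unanimous means all 18, so 18 needed; 17 signed. Insufficient.
Dating window: the latest signature is 53 days after the earliest; the limit is 60 days. Within the window.

Not effective — insufficient signatures.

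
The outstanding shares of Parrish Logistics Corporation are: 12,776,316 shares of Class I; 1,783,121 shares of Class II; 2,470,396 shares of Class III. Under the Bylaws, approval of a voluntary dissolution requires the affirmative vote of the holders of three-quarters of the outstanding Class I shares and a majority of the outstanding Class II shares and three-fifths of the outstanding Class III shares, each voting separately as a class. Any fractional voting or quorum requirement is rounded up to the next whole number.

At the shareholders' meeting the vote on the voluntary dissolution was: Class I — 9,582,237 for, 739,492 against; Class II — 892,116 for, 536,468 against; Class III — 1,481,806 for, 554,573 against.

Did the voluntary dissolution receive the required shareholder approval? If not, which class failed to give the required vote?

Class I: 3/4 of 12776316 = 9582237; 9,582,237 required, 9,582,237 in favor — approved.
Class II: a majority of 1783121 is 891561; 891,561 required, 892,116 in favor — approved.
Class III: 3/5 of 2470396 = 1482237.60, rounded up to 1482238; 1,482,238 required, 1,481,806 in favor — not approved.

Not approved — the Class III shares did not give the required vote.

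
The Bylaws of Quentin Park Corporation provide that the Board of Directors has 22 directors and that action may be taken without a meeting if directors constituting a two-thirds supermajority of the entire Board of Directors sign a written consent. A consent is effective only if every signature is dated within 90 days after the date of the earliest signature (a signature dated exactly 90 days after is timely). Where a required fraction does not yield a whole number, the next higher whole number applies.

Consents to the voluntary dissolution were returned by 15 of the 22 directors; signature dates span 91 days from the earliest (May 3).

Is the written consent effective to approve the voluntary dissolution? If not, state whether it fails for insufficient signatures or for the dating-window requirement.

Signatures required: a two-thirds supermajority of 22 — 2/3 of 22 = 14.67, rounded up to 15, so 15 needed; 15 signed. Sufficient.
Dating window: the latest signature is 91 days after the earliest; the limit is 90 days. Outside the window.

Not effective — dating-window requirement not satisfied.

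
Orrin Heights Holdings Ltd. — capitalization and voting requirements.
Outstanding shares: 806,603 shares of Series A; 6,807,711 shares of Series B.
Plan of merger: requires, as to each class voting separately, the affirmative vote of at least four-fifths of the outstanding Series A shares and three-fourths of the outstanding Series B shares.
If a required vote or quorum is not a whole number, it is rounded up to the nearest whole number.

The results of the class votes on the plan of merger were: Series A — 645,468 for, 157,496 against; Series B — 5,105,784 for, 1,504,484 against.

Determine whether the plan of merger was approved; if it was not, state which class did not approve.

Series A: 4/5 of 806603 = 645282.40, rounded up to 645283; 645,283 required, 645,468 in favor — approved.
Series B: 3/4 of 6807711 = 5105783.25, rounded up to 5105784; 5,105,784 required, 5,105,784 in favor — approved.

Approved — every class gave the required vote.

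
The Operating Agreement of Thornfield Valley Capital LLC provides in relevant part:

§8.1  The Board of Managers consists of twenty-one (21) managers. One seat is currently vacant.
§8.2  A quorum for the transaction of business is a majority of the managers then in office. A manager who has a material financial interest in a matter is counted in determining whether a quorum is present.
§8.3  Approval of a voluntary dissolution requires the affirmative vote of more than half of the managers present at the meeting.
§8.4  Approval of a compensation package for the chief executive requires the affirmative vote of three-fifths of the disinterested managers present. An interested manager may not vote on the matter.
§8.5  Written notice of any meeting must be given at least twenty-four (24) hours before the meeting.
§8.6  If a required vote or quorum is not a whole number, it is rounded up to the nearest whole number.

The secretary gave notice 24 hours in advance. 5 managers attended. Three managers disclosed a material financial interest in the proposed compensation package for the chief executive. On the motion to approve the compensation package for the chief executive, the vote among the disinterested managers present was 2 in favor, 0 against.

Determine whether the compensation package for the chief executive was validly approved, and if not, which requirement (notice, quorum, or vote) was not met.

Notice: 24 hours given; 24 required (24 ≥ 24). Satisfied.
Quorum: 5 present (interested managers count toward quorum); quorum is 11. Not satisfied.
Vote: the compensation package for the chief executive requires three-fifths of the disinterested managers present (5 − 3 = 2). 3/5 of 2 = 1.20, rounded up to 2, so 2 affirmative votes are needed; 2 voted in favor. Satisfied. (Moot — without a quorum no business can be validly transacted.)

Invalid — quorum requirement not satisfied.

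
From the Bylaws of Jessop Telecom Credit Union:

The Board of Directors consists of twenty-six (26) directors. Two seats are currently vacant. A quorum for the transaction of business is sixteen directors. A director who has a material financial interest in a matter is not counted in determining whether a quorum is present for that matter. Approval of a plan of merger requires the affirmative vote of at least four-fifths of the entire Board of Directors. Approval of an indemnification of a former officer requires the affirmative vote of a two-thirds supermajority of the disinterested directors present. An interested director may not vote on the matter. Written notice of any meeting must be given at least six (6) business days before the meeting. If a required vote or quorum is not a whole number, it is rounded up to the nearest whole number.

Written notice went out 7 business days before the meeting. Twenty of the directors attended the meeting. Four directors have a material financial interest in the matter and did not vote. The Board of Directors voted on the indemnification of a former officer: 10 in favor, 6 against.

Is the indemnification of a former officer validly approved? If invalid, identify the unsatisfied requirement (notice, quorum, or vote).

Invalid — vote requirement not satisfied.

Notice: 7 business days given; 6 required (7 ≥ 6). Satisfied.
Quorum: 20 present, but the 4 interested directors do not count, leaving 16. Quorum is 16. Satisfied.
Vote: the indemnification of a former officer requires two-thirds of the disinterested directors present (20 − 4 = 16). 2/3 of 16 = 10.67, rounded up to 11, so 11 affirmative votes are needed; 10 voted in favor. Not satisfied.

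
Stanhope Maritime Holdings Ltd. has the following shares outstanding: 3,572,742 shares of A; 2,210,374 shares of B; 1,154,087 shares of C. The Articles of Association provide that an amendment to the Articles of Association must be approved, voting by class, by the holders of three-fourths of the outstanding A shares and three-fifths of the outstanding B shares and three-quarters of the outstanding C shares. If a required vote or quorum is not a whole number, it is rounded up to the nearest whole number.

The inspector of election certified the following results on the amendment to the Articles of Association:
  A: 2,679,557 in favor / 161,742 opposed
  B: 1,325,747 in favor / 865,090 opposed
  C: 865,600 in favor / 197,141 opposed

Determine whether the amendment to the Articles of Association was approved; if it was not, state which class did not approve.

A: 3/4 of 3572742 = 2679556.50, rounded up to 2679557; 2,679,557 required, 2,679,557 in favor — approved.
B: 3/5 of 2210374 = 1326224.40, rounded up to 1326225; 1,326,225 required, 1,325,747 in favor — not approved.
C: 3/4 of 1154087 = 865565.25, rounded up to 865566; 865,566 required, 865,600 in favor — approved.

Not approved — the B shares did not give the required vote.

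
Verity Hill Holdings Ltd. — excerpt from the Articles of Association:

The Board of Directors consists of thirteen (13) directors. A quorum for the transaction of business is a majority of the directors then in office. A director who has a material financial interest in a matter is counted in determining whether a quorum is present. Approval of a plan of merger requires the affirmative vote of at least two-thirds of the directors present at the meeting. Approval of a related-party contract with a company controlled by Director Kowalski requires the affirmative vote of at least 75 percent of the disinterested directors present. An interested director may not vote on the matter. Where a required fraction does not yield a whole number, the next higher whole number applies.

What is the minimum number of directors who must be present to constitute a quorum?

A majority of 13 is 7.

7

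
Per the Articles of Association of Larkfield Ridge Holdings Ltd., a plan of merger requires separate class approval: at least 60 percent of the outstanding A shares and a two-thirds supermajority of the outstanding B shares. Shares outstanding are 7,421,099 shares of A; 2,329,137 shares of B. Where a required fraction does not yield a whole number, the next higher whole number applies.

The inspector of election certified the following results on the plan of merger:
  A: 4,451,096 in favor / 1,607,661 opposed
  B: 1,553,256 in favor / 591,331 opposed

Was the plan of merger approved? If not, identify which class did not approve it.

Not approved — the A shares did not give the required vote.

A: 3/5 of 7421099 = 4452659.40, rounded up to 4452660; 4,452,660 required, 4,451,096 in favor — not approved.
B: 2/3 of 2329137 = 1552758; 1,552,758 required, 1,553,256 in favor — approved.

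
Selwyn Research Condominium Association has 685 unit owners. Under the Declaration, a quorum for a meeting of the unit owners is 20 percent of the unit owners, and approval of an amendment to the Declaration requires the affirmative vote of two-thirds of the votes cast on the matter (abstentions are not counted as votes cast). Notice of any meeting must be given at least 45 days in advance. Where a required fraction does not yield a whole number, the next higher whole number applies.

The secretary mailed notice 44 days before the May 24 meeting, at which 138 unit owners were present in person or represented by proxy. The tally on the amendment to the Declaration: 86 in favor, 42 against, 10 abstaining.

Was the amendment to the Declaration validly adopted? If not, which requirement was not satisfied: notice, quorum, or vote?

Notice: 44 days given; 45 required. Not satisfied.
Quorum: 20% of 685 = 137; 138 present. Satisfied.
Vote: requires two-thirds of the votes cast (138 − 10 abstaining = 128); 2/3 of 128 = 85.33, rounded up to 86, so 86 needed; 86 in favor. Satisfied.

Invalid — notice requirement not satisfied.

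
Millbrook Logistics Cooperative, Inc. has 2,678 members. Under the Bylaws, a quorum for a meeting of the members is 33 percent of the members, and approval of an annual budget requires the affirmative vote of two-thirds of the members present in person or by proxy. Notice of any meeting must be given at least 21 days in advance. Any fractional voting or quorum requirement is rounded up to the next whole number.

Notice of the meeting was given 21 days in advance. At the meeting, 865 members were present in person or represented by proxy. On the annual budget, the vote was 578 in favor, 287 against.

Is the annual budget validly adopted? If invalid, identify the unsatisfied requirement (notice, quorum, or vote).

Invalid — quorum requirement not satisfied.

Notice: 21 days given; 21 required. Satisfied.
Quorum: 33% of 2,678 = 883.74, rounded up to 884; 865 present. Not satisfied.
Vote: requires two-thirds of those present (865); 2/3 of 865 = 576.67, rounded up to 577, so 577 needed; 578 in favor. Satisfied.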